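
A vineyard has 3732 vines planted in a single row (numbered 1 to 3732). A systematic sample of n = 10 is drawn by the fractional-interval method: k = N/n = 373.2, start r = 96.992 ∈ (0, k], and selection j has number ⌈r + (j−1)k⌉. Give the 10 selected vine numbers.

97, 471, 844, 1217, 1590, 1963, 2337, 2710, 3083, 3456

j=1: r + 0k = 96.992 → ⌈·⌉ = 97
j=2: r + 1k = 470.192 → ⌈·⌉ = 471
j=3: r + 2k = 843.392 → ⌈·⌉ = 844
j=4: r + 3k = 1216.592 → ⌈·⌉ = 1217
j=5: r + 4k = 1589.792 → ⌈·⌉ = 1590
j=6: r + 5k = 1962.992 → ⌈·⌉ = 1963
j=7: r + 6k = 2336.192 → ⌈·⌉ = 2337
j=8: r + 7k = 2709.392 → ⌈·⌉ = 2710
j=9: r + 8k = 3082.592 → ⌈·⌉ = 3083
j=10: r + 9k = 3455.792 → ⌈·⌉ = 3456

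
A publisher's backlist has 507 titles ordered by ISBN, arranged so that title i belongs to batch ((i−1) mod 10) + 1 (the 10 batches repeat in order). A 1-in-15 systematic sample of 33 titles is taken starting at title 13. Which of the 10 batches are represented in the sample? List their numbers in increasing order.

Consecutive selections differ by k = 15, so their batch numbers differ by 15 mod 10 = 5.
gcd(15, 10) = 5, so the sample visits 10/5 = 2 distinct residues mod 10.
Start 13 is batch 3; the batches hit are 3, 8.

3, 8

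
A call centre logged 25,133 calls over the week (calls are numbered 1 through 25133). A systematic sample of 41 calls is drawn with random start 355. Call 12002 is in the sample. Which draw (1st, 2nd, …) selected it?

20

k = 25133/41 = 613
position = (12002 − 355)/613 + 1 = 11647/613 + 1 = 19 + 1 = 20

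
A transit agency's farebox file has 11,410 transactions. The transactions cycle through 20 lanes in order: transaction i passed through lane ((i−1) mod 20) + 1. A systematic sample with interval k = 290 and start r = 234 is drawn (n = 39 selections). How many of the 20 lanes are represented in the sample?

2

Consecutive selections differ by k = 290, so their lane numbers differ by 290 mod 20 = 10.
gcd(290, 20) = 10, so the sample visits 20/10 = 2 distinct residues mod 20.
Start 234 is lane 14; the lanes hit are 4, 14.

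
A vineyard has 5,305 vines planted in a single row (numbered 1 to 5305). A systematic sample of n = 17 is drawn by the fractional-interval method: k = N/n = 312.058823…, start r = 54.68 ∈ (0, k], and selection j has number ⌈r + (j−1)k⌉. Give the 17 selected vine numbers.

j=1: r + 0k = 54.68 → ⌈·⌉ = 55
j=2: r + 1k = 366.738823… → ⌈·⌉ = 367
j=3: r + 2k = 678.797647… → ⌈·⌉ = 679
j=4: r + 3k = 990.856470… → ⌈·⌉ = 991
j=5: r + 4k = 1302.915294… → ⌈·⌉ = 1303
j=6: r + 5k = 1614.974117… → ⌈·⌉ = 1615
j=7: r + 6k = 1927.032941… → ⌈·⌉ = 1928
j=8: r + 7k = 2239.091764… → ⌈·⌉ = 2240
j=9: r + 8k = 2551.150588… → ⌈·⌉ = 2552
j=10: r + 9k = 2863.209411… → ⌈·⌉ = 2864
j=11: r + 10k = 3175.268235… → ⌈·⌉ = 3176
j=12: r + 11k = 3487.327058… → ⌈·⌉ = 3488
j=13: r + 12k = 3799.385882… → ⌈·⌉ = 3800
j=14: r + 13k = 4111.444705… → ⌈·⌉ = 4112
j=15: r + 14k = 4423.503529… → ⌈·⌉ = 4424
j=16: r + 15k = 4735.562352… → ⌈·⌉ = 4736
j=17: r + 16k = 5047.621176… → ⌈·⌉ = 5048

55, 367, 679, 991, 1303, 1615, 1928, 2240, 2552, 2864, 3176, 3488, 3800, 4112, 4424, 4736, 5048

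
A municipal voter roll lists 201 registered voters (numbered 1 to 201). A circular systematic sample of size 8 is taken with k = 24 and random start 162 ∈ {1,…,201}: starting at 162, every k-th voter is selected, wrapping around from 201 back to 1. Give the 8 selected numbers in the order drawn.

162, 186, 9, 33, 57, 81, 105, 129

Selection 1: 162
Selection 2: 162 + 24 = 186
Selection 3: 186 + 24 = 210 → 210 − 201 = 9
Selection 4: 9 + 24 = 33
Selection 5: 33 + 24 = 57
Selection 6: 57 + 24 = 81
Selection 7: 81 + 24 = 105
Selection 8: 105 + 24 = 129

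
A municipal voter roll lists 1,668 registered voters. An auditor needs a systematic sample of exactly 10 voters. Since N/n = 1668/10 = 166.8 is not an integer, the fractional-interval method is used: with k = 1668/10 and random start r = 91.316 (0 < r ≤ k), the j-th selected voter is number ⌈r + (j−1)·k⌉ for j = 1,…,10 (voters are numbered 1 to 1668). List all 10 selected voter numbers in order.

92, 259, 425, 592, 759, 926, 1093, 1259, 1426, 1593

j=1: r + 0k = 91.316 → ⌈·⌉ = 92
j=2: r + 1k = 258.116 → ⌈·⌉ = 259
j=3: r + 2k = 424.916 → ⌈·⌉ = 425
j=4: r + 3k = 591.716 → ⌈·⌉ = 592
j=5: r + 4k = 758.516 → ⌈·⌉ = 759
j=6: r + 5k = 925.316 → ⌈·⌉ = 926
j=7: r + 6k = 1092.116 → ⌈·⌉ = 1093
j=8: r + 7k = 1258.916 → ⌈·⌉ = 1259
j=9: r + 8k = 1425.716 → ⌈·⌉ = 1426
j=10: r + 9k = 1592.516 → ⌈·⌉ = 1593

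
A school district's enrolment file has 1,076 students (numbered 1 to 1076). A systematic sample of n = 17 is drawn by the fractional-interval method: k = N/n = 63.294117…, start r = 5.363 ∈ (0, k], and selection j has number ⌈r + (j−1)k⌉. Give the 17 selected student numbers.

j=1: r + 0k = 5.363 → ⌈·⌉ = 6
j=2: r + 1k = 68.657117… → ⌈·⌉ = 69
j=3: r + 2k = 131.951235… → ⌈·⌉ = 132
j=4: r + 3k = 195.245352… → ⌈·⌉ = 196
j=5: r + 4k = 258.539470… → ⌈·⌉ = 259
j=6: r + 5k = 321.833588… → ⌈·⌉ = 322
j=7: r + 6k = 385.127705… → ⌈·⌉ = 386
j=8: r + 7k = 448.421823… → ⌈·⌉ = 449
j=9: r + 8k = 511.715941… → ⌈·⌉ = 512
j=10: r + 9k = 575.010058… → ⌈·⌉ = 576
j=11: r + 10k = 638.304176… → ⌈·⌉ = 639
j=12: r + 11k = 701.598294… → ⌈·⌉ = 702
j=13: r + 12k = 764.892411… → ⌈·⌉ = 765
j=14: r + 13k = 828.186529… → ⌈·⌉ = 829
j=15: r + 14k = 891.480647… → ⌈·⌉ = 892
j=16: r + 15k = 954.774764… → ⌈·⌉ = 955
j=17: r + 16k = 1018.068882… → ⌈·⌉ = 1019

6, 69, 132, 196, 259, 322, 386, 449, 512, 576, 639, 702, 765, 829, 892, 955, 1019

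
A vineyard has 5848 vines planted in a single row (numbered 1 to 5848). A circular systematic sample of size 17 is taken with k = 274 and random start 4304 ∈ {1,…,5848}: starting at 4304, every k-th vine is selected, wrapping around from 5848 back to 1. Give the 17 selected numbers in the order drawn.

4304, 4578, 4852, 5126, 5400, 5674, 100, 374, 648, 922, 1196, 1470, 1744, 2018, 2292, 2566, 2840

Selection 1: 4304
Selection 2: 4304 + 274 = 4578
Selection 3: 4578 + 274 = 4852
Selection 4: 4852 + 274 = 5126
Selection 5: 5126 + 274 = 5400
Selection 6: 5400 + 274 = 5674
Selection 7: 5674 + 274 = 5948 → 5948 − 5848 = 100
Selection 8: 100 + 274 = 374
Selection 9: 374 + 274 = 648
Selection 10: 648 + 274 = 922
Selection 11: 922 + 274 = 1196
Selection 12: 1196 + 274 = 1470
Selection 13: 1470 + 274 = 1744
Selection 14: 1744 + 274 = 2018
Selection 15: 2018 + 274 = 2292
Selection 16: 2292 + 274 = 2566
Selection 17: 2566 + 274 = 2840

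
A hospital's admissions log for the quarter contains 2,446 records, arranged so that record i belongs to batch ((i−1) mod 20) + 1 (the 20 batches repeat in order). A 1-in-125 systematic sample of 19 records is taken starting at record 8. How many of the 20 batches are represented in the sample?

Consecutive selections differ by k = 125, so their batch numbers differ by 125 mod 20 = 5.
gcd(125, 20) = 5, so the sample visits 20/5 = 4 distinct residues mod 20.
Start 8 is batch 8; the batches hit are 3, 8, 13, 18.

4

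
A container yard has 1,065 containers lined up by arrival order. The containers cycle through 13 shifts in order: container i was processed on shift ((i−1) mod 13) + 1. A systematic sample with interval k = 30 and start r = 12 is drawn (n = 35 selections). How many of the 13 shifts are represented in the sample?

13

Consecutive selections differ by k = 30, so their shift numbers differ by 30 mod 13 = 4.
gcd(30, 13) = 1, so the sample visits 13/1 = 13 distinct residues mod 13.
Start 12 is shift 12; the shifts hit are 1, 2, 3, 4, 5, 6, 7, 8, 9, 10, 11, 12, 13.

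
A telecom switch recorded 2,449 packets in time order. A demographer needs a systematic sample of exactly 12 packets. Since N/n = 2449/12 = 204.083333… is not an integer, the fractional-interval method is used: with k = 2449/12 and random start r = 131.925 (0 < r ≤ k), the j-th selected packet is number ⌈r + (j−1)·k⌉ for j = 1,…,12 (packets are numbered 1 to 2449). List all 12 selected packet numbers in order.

132, 337, 541, 745, 949, 1153, 1357, 1561, 1765, 1969, 2173, 2377

j=1: r + 0k = 131.925 → ⌈·⌉ = 132
j=2: r + 1k = 336.008333… → ⌈·⌉ = 337
j=3: r + 2k = 540.091666… → ⌈·⌉ = 541
j=4: r + 3k = 744.175 → ⌈·⌉ = 745
j=5: r + 4k = 948.258333… → ⌈·⌉ = 949
j=6: r + 5k = 1152.341666… → ⌈·⌉ = 1153
j=7: r + 6k = 1356.425 → ⌈·⌉ = 1357
j=8: r + 7k = 1560.508333… → ⌈·⌉ = 1561
j=9: r + 8k = 1764.591666… → ⌈·⌉ = 1765
j=10: r + 9k = 1968.675 → ⌈·⌉ = 1969
j=11: r + 10k = 2172.758333… → ⌈·⌉ = 2173
j=12: r + 11k = 2376.841666… → ⌈·⌉ = 2377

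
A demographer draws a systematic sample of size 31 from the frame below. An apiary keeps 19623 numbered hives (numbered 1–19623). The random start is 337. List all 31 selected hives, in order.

337, 970, 1603, 2236, 2869, 3502, 4135, 4768, 5401, 6034, 6667, 7300, 7933, 8566, 9199, 9832, 10465, 11098, 11731, 12364, 12997, 13630, 14263, 14896, 15529, 16162, 16795, 17428, 18061, 18694, 19327

k = N/n = 19623/31 = 633
hive 1: 337
hive 2: 337 + 633 = 970
hive 3: 970 + 633 = 1603
hive 4: 1603 + 633 = 2236
hive 5: 2236 + 633 = 2869
hive 6: 2869 + 633 = 3502
hive 7: 3502 + 633 = 4135
hive 8: 4135 + 633 = 4768
hive 9: 4768 + 633 = 5401
hive 10: 5401 + 633 = 6034
hive 11: 6034 + 633 = 6667
hive 12: 6667 + 633 = 7300
hive 13: 7300 + 633 = 7933
hive 14: 7933 + 633 = 8566
hive 15: 8566 + 633 = 9199
hive 16: 9199 + 633 = 9832
hive 17: 9832 + 633 = 10465
hive 18: 10465 + 633 = 11098
hive 19: 11098 + 633 = 11731
hive 20: 11731 + 633 = 12364
hive 21: 12364 + 633 = 12997
hive 22: 12997 + 633 = 13630
hive 23: 13630 + 633 = 14263
hive 24: 14263 + 633 = 14896
hive 25: 14896 + 633 = 15529
hive 26: 15529 + 633 = 16162
hive 27: 16162 + 633 = 16795
hive 28: 16795 + 633 = 17428
hive 29: 17428 + 633 = 18061
hive 30: 18061 + 633 = 18694
hive 31: 18694 + 633 = 19327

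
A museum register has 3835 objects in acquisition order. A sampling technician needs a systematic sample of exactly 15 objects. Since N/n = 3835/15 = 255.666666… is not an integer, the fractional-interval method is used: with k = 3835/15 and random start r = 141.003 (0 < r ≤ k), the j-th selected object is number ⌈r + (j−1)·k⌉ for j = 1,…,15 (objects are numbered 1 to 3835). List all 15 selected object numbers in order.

142, 397, 653, 909, 1164, 1420, 1676, 1931, 2187, 2443, 2698, 2954, 3210, 3465, 3721

j=1: r + 0k = 141.003 → ⌈·⌉ = 142
j=2: r + 1k = 396.669666… → ⌈·⌉ = 397
j=3: r + 2k = 652.336333… → ⌈·⌉ = 653
j=4: r + 3k = 908.003 → ⌈·⌉ = 909
j=5: r + 4k = 1163.669666… → ⌈·⌉ = 1164
j=6: r + 5k = 1419.336333… → ⌈·⌉ = 1420
j=7: r + 6k = 1675.003 → ⌈·⌉ = 1676
j=8: r + 7k = 1930.669666… → ⌈·⌉ = 1931
j=9: r + 8k = 2186.336333… → ⌈·⌉ = 2187
j=10: r + 9k = 2442.003 → ⌈·⌉ = 2443
j=11: r + 10k = 2697.669666… → ⌈·⌉ = 2698
j=12: r + 11k = 2953.336333… → ⌈·⌉ = 2954
j=13: r + 12k = 3209.003 → ⌈·⌉ = 3210
j=14: r + 13k = 3464.669666… → ⌈·⌉ = 3465
j=15: r + 14k = 3720.336333… → ⌈·⌉ = 3721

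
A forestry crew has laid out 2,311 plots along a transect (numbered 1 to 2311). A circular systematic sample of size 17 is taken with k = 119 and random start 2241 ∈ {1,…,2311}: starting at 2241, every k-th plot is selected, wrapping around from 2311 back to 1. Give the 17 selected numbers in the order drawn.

Selection 1: 2241
Selection 2: 2241 + 119 = 2360 → 2360 − 2311 = 49
Selection 3: 49 + 119 = 168
Selection 4: 168 + 119 = 287
Selection 5: 287 + 119 = 406
Selection 6: 406 + 119 = 525
Selection 7: 525 + 119 = 644
Selection 8: 644 + 119 = 763
Selection 9: 763 + 119 = 882
Selection 10: 882 + 119 = 1001
Selection 11: 1001 + 119 = 1120
Selection 12: 1120 + 119 = 1239
Selection 13: 1239 + 119 = 1358
Selection 14: 1358 + 119 = 1477
Selection 15: 1477 + 119 = 1596
Selection 16: 1596 + 119 = 1715
Selection 17: 1715 + 119 = 1834

2241, 49, 168, 287, 406, 525, 644, 763, 882, 1001, 1120, 1239, 1358, 1477, 1596, 1715, 1834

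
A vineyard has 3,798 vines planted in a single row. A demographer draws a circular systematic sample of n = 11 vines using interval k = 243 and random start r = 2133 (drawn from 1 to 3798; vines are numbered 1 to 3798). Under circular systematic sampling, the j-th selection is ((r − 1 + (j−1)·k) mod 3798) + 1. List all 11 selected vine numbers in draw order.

2133, 2376, 2619, 2862, 3105, 3348, 3591, 36, 279, 522, 765

Selection 1: 2133
Selection 2: 2133 + 243 = 2376
Selection 3: 2376 + 243 = 2619
Selection 4: 2619 + 243 = 2862
Selection 5: 2862 + 243 = 3105
Selection 6: 3105 + 243 = 3348
Selection 7: 3348 + 243 = 3591
Selection 8: 3591 + 243 = 3834 → 3834 − 3798 = 36
Selection 9: 36 + 243 = 279
Selection 10: 279 + 243 = 522
Selection 11: 522 + 243 = 765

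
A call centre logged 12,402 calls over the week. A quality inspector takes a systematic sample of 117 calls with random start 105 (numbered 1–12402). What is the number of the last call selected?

k = 12402/117 = 106
117th selection = r + (117−1)·k = 105 + 116×106 = 105 + 12296 = 12401

12401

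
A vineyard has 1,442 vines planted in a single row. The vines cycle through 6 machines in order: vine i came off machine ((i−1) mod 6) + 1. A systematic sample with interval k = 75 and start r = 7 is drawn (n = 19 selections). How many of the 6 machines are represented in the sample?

2

Consecutive selections differ by k = 75, so their machine numbers differ by 75 mod 6 = 3.
gcd(75, 6) = 3, so the sample visits 6/3 = 2 distinct residues mod 6.
Start 7 is machine 1; the machines hit are 1, 4.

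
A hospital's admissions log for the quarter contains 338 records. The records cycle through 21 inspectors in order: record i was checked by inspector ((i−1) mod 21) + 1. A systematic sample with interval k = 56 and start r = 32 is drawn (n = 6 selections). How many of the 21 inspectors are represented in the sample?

Consecutive selections differ by k = 56, so their inspector numbers differ by 56 mod 21 = 14.
gcd(56, 21) = 7, so the sample visits 21/7 = 3 distinct residues mod 21.
Start 32 is inspector 11; the inspectors hit are 4, 11, 18.

3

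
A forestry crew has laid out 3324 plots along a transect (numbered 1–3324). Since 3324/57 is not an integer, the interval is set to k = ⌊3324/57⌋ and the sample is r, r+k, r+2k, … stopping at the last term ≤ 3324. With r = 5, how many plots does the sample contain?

k = ⌊3324/57⌋ = 58
Achieved size = ⌊(3324 − 5)/58⌋ + 1 = ⌊3319/58⌋ + 1 = 57 + 1 = 58
(last selection: 5 + 57×58 = 3311 ≤ 3324; next would be 3369 > 3324)

58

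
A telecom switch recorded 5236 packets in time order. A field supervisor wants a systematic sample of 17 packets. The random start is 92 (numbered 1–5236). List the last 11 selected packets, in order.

1940, 2248, 2556, 2864, 3172, 3480, 3788, 4096, 4404, 4712, 5020

k = N/n = 5236/17 = 308
7th selection = 92 + 6×308 = 1940
8th: 1940 + 308 = 2248
9th: 2248 + 308 = 2556
10th: 2556 + 308 = 2864
11th: 2864 + 308 = 3172
12th: 3172 + 308 = 3480
13th: 3480 + 308 = 3788
14th: 3788 + 308 = 4096
15th: 4096 + 308 = 4404
16th: 4404 + 308 = 4712
17th: 4712 + 308 = 5020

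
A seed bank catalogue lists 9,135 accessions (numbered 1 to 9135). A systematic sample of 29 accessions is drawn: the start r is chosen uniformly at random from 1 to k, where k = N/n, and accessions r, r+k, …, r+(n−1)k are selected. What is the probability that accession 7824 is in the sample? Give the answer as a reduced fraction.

1/315

k = 9135/29 = 315.
Accession 7824 is selected iff r ≡ 7824 (mod 315); exactly one such r in {1,…,315}.
Inclusion probability = 1/315.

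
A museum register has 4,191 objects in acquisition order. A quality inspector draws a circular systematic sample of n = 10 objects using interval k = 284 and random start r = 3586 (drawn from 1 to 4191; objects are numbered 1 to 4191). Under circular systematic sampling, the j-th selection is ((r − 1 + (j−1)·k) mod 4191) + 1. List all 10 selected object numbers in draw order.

Selection 1: 3586
Selection 2: 3586 + 284 = 3870
Selection 3: 3870 + 284 = 4154
Selection 4: 4154 + 284 = 4438 → 4438 − 4191 = 247
Selection 5: 247 + 284 = 531
Selection 6: 531 + 284 = 815
Selection 7: 815 + 284 = 1099
Selection 8: 1099 + 284 = 1383
Selection 9: 1383 + 284 = 1667
Selection 10: 1667 + 284 = 1951

3586, 3870, 4154, 247, 531, 815, 1099, 1383, 1667, 1951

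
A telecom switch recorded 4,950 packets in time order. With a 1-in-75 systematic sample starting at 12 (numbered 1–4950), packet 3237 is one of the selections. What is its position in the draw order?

k = 75
position = (3237 − 12)/75 + 1 = 3225/75 + 1 = 43 + 1 = 44

44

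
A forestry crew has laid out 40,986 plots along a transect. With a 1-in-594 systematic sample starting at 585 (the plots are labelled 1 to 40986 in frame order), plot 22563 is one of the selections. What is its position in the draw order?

k = 594
position = (22563 − 585)/594 + 1 = 21978/594 + 1 = 37 + 1 = 38

38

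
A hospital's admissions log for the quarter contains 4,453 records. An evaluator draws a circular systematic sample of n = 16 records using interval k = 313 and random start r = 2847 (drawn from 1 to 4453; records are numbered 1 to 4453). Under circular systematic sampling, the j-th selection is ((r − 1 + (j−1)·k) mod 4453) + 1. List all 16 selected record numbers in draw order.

Selection 1: 2847
Selection 2: 2847 + 313 = 3160
Selection 3: 3160 + 313 = 3473
Selection 4: 3473 + 313 = 3786
Selection 5: 3786 + 313 = 4099
Selection 6: 4099 + 313 = 4412
Selection 7: 4412 + 313 = 4725 → 4725 − 4453 = 272
Selection 8: 272 + 313 = 585
Selection 9: 585 + 313 = 898
Selection 10: 898 + 313 = 1211
Selection 11: 1211 + 313 = 1524
Selection 12: 1524 + 313 = 1837
Selection 13: 1837 + 313 = 2150
Selection 14: 2150 + 313 = 2463
Selection 15: 2463 + 313 = 2776
Selection 16: 2776 + 313 = 3089

2847, 3160, 3473, 3786, 4099, 4412, 272, 585, 898, 1211, 1524, 1837, 2150, 2463, 2776, 3089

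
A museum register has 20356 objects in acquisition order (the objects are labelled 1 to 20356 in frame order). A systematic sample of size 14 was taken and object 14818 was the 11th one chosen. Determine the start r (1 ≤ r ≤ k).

k = 20356/14 = 1454
r = 14818 − (11−1)×1454 = 14818 − 14540 = 278

278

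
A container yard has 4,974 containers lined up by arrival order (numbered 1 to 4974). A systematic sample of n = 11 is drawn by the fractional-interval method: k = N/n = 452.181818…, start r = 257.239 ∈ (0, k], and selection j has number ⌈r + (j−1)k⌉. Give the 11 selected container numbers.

j=1: r + 0k = 257.239 → ⌈·⌉ = 258
j=2: r + 1k = 709.420818… → ⌈·⌉ = 710
j=3: r + 2k = 1161.602636… → ⌈·⌉ = 1162
j=4: r + 3k = 1613.784454… → ⌈·⌉ = 1614
j=5: r + 4k = 2065.966272… → ⌈·⌉ = 2066
j=6: r + 5k = 2518.148090… → ⌈·⌉ = 2519
j=7: r + 6k = 2970.329909… → ⌈·⌉ = 2971
j=8: r + 7k = 3422.511727… → ⌈·⌉ = 3423
j=9: r + 8k = 3874.693545… → ⌈·⌉ = 3875
j=10: r + 9k = 4326.875363… → ⌈·⌉ = 4327
j=11: r + 10k = 4779.057181… → ⌈·⌉ = 4780

258, 710, 1162, 1614, 2066, 2519, 2971, 3423, 3875, 4327, 4780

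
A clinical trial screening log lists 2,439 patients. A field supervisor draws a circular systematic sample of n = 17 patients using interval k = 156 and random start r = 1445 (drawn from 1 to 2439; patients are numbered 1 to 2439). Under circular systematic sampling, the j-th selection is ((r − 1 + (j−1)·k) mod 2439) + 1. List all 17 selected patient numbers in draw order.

1445, 1601, 1757, 1913, 2069, 2225, 2381, 98, 254, 410, 566, 722, 878, 1034, 1190, 1346, 1502

Selection 1: 1445
Selection 2: 1445 + 156 = 1601
Selection 3: 1601 + 156 = 1757
Selection 4: 1757 + 156 = 1913
Selection 5: 1913 + 156 = 2069
Selection 6: 2069 + 156 = 2225
Selection 7: 2225 + 156 = 2381
Selection 8: 2381 + 156 = 2537 → 2537 − 2439 = 98
Selection 9: 98 + 156 = 254
Selection 10: 254 + 156 = 410
Selection 11: 410 + 156 = 566
Selection 12: 566 + 156 = 722
Selection 13: 722 + 156 = 878
Selection 14: 878 + 156 = 1034
Selection 15: 1034 + 156 = 1190
Selection 16: 1190 + 156 = 1346
Selection 17: 1346 + 156 = 1502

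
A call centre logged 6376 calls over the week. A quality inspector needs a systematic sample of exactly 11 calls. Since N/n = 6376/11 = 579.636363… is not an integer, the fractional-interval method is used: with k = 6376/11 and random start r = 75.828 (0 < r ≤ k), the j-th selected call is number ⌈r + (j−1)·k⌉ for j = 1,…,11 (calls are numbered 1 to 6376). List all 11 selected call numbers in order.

76, 656, 1236, 1815, 2395, 2975, 3554, 4134, 4713, 5293, 5873

j=1: r + 0k = 75.828 → ⌈·⌉ = 76
j=2: r + 1k = 655.464363… → ⌈·⌉ = 656
j=3: r + 2k = 1235.100727… → ⌈·⌉ = 1236
j=4: r + 3k = 1814.737090… → ⌈·⌉ = 1815
j=5: r + 4k = 2394.373454… → ⌈·⌉ = 2395
j=6: r + 5k = 2974.009818… → ⌈·⌉ = 2975
j=7: r + 6k = 3553.646181… → ⌈·⌉ = 3554
j=8: r + 7k = 4133.282545… → ⌈·⌉ = 4134
j=9: r + 8k = 4712.918909… → ⌈·⌉ = 4713
j=10: r + 9k = 5292.555272… → ⌈·⌉ = 5293
j=11: r + 10k = 5872.191636… → ⌈·⌉ = 5873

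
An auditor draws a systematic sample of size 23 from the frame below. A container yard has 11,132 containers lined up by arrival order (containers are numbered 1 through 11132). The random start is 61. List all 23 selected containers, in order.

61, 545, 1029, 1513, 1997, 2481, 2965, 3449, 3933, 4417, 4901, 5385, 5869, 6353, 6837, 7321, 7805, 8289, 8773, 9257, 9741, 10225, 10709

k = N/n = 11132/23 = 484
container 1: 61
container 2: 61 + 484 = 545
container 3: 545 + 484 = 1029
container 4: 1029 + 484 = 1513
container 5: 1513 + 484 = 1997
container 6: 1997 + 484 = 2481
container 7: 2481 + 484 = 2965
container 8: 2965 + 484 = 3449
container 9: 3449 + 484 = 3933
container 10: 3933 + 484 = 4417
container 11: 4417 + 484 = 4901
container 12: 4901 + 484 = 5385
container 13: 5385 + 484 = 5869
container 14: 5869 + 484 = 6353
container 15: 6353 + 484 = 6837
container 16: 6837 + 484 = 7321
container 17: 7321 + 484 = 7805
container 18: 7805 + 484 = 8289
container 19: 8289 + 484 = 8773
container 20: 8773 + 484 = 9257
container 21: 9257 + 484 = 9741
container 22: 9741 + 484 = 10225
container 23: 10225 + 484 = 10709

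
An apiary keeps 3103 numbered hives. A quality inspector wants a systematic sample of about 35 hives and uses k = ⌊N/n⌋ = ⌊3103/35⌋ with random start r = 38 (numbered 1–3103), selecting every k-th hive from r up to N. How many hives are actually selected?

35

k = ⌊3103/35⌋ = 88
Achieved size = ⌊(3103 − 38)/88⌋ + 1 = ⌊3065/88⌋ + 1 = 34 + 1 = 35
(last selection: 38 + 34×88 = 3030 ≤ 3103; next would be 3118 > 3103)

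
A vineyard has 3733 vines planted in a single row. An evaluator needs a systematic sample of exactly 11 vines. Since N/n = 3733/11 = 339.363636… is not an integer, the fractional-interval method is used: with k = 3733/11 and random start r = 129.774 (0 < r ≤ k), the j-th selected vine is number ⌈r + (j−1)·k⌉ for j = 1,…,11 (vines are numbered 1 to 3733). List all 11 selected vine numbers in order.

j=1: r + 0k = 129.774 → ⌈·⌉ = 130
j=2: r + 1k = 469.137636… → ⌈·⌉ = 470
j=3: r + 2k = 808.501272… → ⌈·⌉ = 809
j=4: r + 3k = 1147.864909… → ⌈·⌉ = 1148
j=5: r + 4k = 1487.228545… → ⌈·⌉ = 1488
j=6: r + 5k = 1826.592181… → ⌈·⌉ = 1827
j=7: r + 6k = 2165.955818… → ⌈·⌉ = 2166
j=8: r + 7k = 2505.319454… → ⌈·⌉ = 2506
j=9: r + 8k = 2844.683090… → ⌈·⌉ = 2845
j=10: r + 9k = 3184.046727… → ⌈·⌉ = 3185
j=11: r + 10k = 3523.410363… → ⌈·⌉ = 3524

130, 470, 809, 1148, 1488, 1827, 2166, 2506, 2845, 3185, 3524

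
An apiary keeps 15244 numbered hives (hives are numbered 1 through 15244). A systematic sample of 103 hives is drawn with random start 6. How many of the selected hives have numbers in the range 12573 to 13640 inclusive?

8

k = 15244/103 = 148
First selection ≥ 12573: 6 + ⌈(12573−6)/148⌉·148 = 6 + 85×148 = 12586
Last selection ≤ 13640: 6 + ⌊(13640−6)/148⌋·148 = 6 + 92×148 = 13622
Count = 92 − 85 + 1 = 8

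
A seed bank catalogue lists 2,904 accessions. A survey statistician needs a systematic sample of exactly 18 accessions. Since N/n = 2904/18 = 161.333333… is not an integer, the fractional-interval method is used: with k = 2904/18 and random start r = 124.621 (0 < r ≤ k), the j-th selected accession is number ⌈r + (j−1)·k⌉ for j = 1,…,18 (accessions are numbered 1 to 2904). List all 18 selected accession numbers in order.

j=1: r + 0k = 124.621 → ⌈·⌉ = 125
j=2: r + 1k = 285.954333… → ⌈·⌉ = 286
j=3: r + 2k = 447.287666… → ⌈·⌉ = 448
j=4: r + 3k = 608.621 → ⌈·⌉ = 609
j=5: r + 4k = 769.954333… → ⌈·⌉ = 770
j=6: r + 5k = 931.287666… → ⌈·⌉ = 932
j=7: r + 6k = 1092.621 → ⌈·⌉ = 1093
j=8: r + 7k = 1253.954333… → ⌈·⌉ = 1254
j=9: r + 8k = 1415.287666… → ⌈·⌉ = 1416
j=10: r + 9k = 1576.621 → ⌈·⌉ = 1577
j=11: r + 10k = 1737.954333… → ⌈·⌉ = 1738
j=12: r + 11k = 1899.287666… → ⌈·⌉ = 1900
j=13: r + 12k = 2060.621 → ⌈·⌉ = 2061
j=14: r + 13k = 2221.954333… → ⌈·⌉ = 2222
j=15: r + 14k = 2383.287666… → ⌈·⌉ = 2384
j=16: r + 15k = 2544.621 → ⌈·⌉ = 2545
j=17: r + 16k = 2705.954333… → ⌈·⌉ = 2706
j=18: r + 17k = 2867.287666… → ⌈·⌉ = 2868

125, 286, 448, 609, 770, 932, 1093, 1254, 1416, 1577, 1738, 1900, 2061, 2222, 2384, 2545, 2706, 2868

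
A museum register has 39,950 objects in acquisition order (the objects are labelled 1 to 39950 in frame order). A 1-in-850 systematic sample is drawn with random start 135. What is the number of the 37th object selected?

30735

k = 850
37th selection = r + (37−1)·k = 135 + 36×850 = 135 + 30600 = 30735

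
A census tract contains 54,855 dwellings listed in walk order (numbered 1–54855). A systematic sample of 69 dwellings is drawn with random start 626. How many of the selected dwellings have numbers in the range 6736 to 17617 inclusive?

k = 54855/69 = 795
First selection ≥ 6736: 626 + ⌈(6736−626)/795⌉·795 = 626 + 8×795 = 6986
Last selection ≤ 17617: 626 + ⌊(17617−626)/795⌋·795 = 626 + 21×795 = 17321
Count = 21 − 8 + 1 = 14

14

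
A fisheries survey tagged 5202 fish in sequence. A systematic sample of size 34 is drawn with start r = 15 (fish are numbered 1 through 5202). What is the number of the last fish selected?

5064

k = 5202/34 = 153
34th selection = r + (34−1)·k = 15 + 33×153 = 15 + 5049 = 5064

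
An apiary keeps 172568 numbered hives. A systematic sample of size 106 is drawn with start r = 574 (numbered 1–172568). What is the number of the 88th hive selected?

142210

k = 172568/106 = 1628
88th selection = r + (88−1)·k = 574 + 87×1628 = 574 + 141636 = 142210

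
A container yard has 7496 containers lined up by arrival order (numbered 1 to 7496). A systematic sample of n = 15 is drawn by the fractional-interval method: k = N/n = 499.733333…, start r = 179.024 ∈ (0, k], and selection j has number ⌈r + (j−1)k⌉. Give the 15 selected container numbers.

j=1: r + 0k = 179.024 → ⌈·⌉ = 180
j=2: r + 1k = 678.757333… → ⌈·⌉ = 679
j=3: r + 2k = 1178.490666… → ⌈·⌉ = 1179
j=4: r + 3k = 1678.224 → ⌈·⌉ = 1679
j=5: r + 4k = 2177.957333… → ⌈·⌉ = 2178
j=6: r + 5k = 2677.690666… → ⌈·⌉ = 2678
j=7: r + 6k = 3177.424 → ⌈·⌉ = 3178
j=8: r + 7k = 3677.157333… → ⌈·⌉ = 3678
j=9: r + 8k = 4176.890666… → ⌈·⌉ = 4177
j=10: r + 9k = 4676.624 → ⌈·⌉ = 4677
j=11: r + 10k = 5176.357333… → ⌈·⌉ = 5177
j=12: r + 11k = 5676.090666… → ⌈·⌉ = 5677
j=13: r + 12k = 6175.824 → ⌈·⌉ = 6176
j=14: r + 13k = 6675.557333… → ⌈·⌉ = 6676
j=15: r + 14k = 7175.290666… → ⌈·⌉ = 7176

180, 679, 1179, 1679, 2178, 2678, 3178, 3678, 4177, 4677, 5177, 5677, 6176, 6676, 7176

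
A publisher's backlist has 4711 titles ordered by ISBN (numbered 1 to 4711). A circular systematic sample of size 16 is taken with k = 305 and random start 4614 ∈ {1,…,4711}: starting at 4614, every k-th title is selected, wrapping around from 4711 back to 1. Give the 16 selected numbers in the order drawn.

4614, 208, 513, 818, 1123, 1428, 1733, 2038, 2343, 2648, 2953, 3258, 3563, 3868, 4173, 4478

Selection 1: 4614
Selection 2: 4614 + 305 = 4919 → 4919 − 4711 = 208
Selection 3: 208 + 305 = 513
Selection 4: 513 + 305 = 818
Selection 5: 818 + 305 = 1123
Selection 6: 1123 + 305 = 1428
Selection 7: 1428 + 305 = 1733
Selection 8: 1733 + 305 = 2038
Selection 9: 2038 + 305 = 2343
Selection 10: 2343 + 305 = 2648
Selection 11: 2648 + 305 = 2953
Selection 12: 2953 + 305 = 3258
Selection 13: 3258 + 305 = 3563
Selection 14: 3563 + 305 = 3868
Selection 15: 3868 + 305 = 4173
Selection 16: 4173 + 305 = 4478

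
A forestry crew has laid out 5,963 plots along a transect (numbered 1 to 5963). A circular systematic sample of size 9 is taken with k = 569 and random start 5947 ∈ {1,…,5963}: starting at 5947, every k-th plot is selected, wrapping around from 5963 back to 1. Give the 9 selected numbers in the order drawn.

5947, 553, 1122, 1691, 2260, 2829, 3398, 3967, 4536

Selection 1: 5947
Selection 2: 5947 + 569 = 6516 → 6516 − 5963 = 553
Selection 3: 553 + 569 = 1122
Selection 4: 1122 + 569 = 1691
Selection 5: 1691 + 569 = 2260
Selection 6: 2260 + 569 = 2829
Selection 7: 2829 + 569 = 3398
Selection 8: 3398 + 569 = 3967
Selection 9: 3967 + 569 = 4536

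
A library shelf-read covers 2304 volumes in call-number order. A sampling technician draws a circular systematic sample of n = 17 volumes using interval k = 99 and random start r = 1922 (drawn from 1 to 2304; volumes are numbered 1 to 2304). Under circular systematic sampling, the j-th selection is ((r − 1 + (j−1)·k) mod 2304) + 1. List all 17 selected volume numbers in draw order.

Selection 1: 1922
Selection 2: 1922 + 99 = 2021
Selection 3: 2021 + 99 = 2120
Selection 4: 2120 + 99 = 2219
Selection 5: 2219 + 99 = 2318 → 2318 − 2304 = 14
Selection 6: 14 + 99 = 113
Selection 7: 113 + 99 = 212
Selection 8: 212 + 99 = 311
Selection 9: 311 + 99 = 410
Selection 10: 410 + 99 = 509
Selection 11: 509 + 99 = 608
Selection 12: 608 + 99 = 707
Selection 13: 707 + 99 = 806
Selection 14: 806 + 99 = 905
Selection 15: 905 + 99 = 1004
Selection 16: 1004 + 99 = 1103
Selection 17: 1103 + 99 = 1202

1922, 2021, 2120, 2219, 14, 113, 212, 311, 410, 509, 608, 707, 806, 905, 1004, 1103, 1202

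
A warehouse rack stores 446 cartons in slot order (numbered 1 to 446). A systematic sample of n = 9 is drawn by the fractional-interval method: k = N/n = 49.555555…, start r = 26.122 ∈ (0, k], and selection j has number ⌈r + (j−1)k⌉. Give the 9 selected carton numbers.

j=1: r + 0k = 26.122 → ⌈·⌉ = 27
j=2: r + 1k = 75.677555… → ⌈·⌉ = 76
j=3: r + 2k = 125.233111… → ⌈·⌉ = 126
j=4: r + 3k = 174.788666… → ⌈·⌉ = 175
j=5: r + 4k = 224.344222… → ⌈·⌉ = 225
j=6: r + 5k = 273.899777… → ⌈·⌉ = 274
j=7: r + 6k = 323.455333… → ⌈·⌉ = 324
j=8: r + 7k = 373.010888… → ⌈·⌉ = 374
j=9: r + 8k = 422.566444… → ⌈·⌉ = 423

27, 76, 126, 175, 225, 274, 324, 374, 423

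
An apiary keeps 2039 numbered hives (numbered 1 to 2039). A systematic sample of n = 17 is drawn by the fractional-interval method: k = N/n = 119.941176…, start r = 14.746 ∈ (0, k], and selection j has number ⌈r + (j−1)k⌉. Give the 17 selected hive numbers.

15, 135, 255, 375, 495, 615, 735, 855, 975, 1095, 1215, 1335, 1455, 1574, 1694, 1814, 1934

j=1: r + 0k = 14.746 → ⌈·⌉ = 15
j=2: r + 1k = 134.687176… → ⌈·⌉ = 135
j=3: r + 2k = 254.628352… → ⌈·⌉ = 255
j=4: r + 3k = 374.569529… → ⌈·⌉ = 375
j=5: r + 4k = 494.510705… → ⌈·⌉ = 495
j=6: r + 5k = 614.451882… → ⌈·⌉ = 615
j=7: r + 6k = 734.393058… → ⌈·⌉ = 735
j=8: r + 7k = 854.334235… → ⌈·⌉ = 855
j=9: r + 8k = 974.275411… → ⌈·⌉ = 975
j=10: r + 9k = 1094.216588… → ⌈·⌉ = 1095
j=11: r + 10k = 1214.157764… → ⌈·⌉ = 1215
j=12: r + 11k = 1334.098941… → ⌈·⌉ = 1335
j=13: r + 12k = 1454.040117… → ⌈·⌉ = 1455
j=14: r + 13k = 1573.981294… → ⌈·⌉ = 1574
j=15: r + 14k = 1693.922470… → ⌈·⌉ = 1694
j=16: r + 15k = 1813.863647… → ⌈·⌉ = 1814
j=17: r + 16k = 1933.804823… → ⌈·⌉ = 1934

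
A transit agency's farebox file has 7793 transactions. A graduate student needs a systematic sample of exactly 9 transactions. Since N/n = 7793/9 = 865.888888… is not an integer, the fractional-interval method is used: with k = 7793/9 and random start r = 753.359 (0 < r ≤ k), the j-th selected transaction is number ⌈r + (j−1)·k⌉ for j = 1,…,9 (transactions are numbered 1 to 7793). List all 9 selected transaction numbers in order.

j=1: r + 0k = 753.359 → ⌈·⌉ = 754
j=2: r + 1k = 1619.247888… → ⌈·⌉ = 1620
j=3: r + 2k = 2485.136777… → ⌈·⌉ = 2486
j=4: r + 3k = 3351.025666… → ⌈·⌉ = 3352
j=5: r + 4k = 4216.914555… → ⌈·⌉ = 4217
j=6: r + 5k = 5082.803444… → ⌈·⌉ = 5083
j=7: r + 6k = 5948.692333… → ⌈·⌉ = 5949
j=8: r + 7k = 6814.581222… → ⌈·⌉ = 6815
j=9: r + 8k = 7680.470111… → ⌈·⌉ = 7681

754, 1620, 2486, 3352, 4217, 5083, 5949, 6815, 7681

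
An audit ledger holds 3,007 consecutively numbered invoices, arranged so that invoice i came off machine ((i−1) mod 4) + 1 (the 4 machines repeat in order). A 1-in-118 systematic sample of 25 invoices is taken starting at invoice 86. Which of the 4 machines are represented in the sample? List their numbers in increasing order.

Consecutive selections differ by k = 118, so their machine numbers differ by 118 mod 4 = 2.
gcd(118, 4) = 2, so the sample visits 4/2 = 2 distinct residues mod 4.
Start 86 is machine 2; the machines hit are 2, 4.

2, 4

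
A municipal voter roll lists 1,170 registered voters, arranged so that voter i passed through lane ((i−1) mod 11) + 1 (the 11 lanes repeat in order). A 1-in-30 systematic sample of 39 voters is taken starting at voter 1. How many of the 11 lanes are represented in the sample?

11

Consecutive selections differ by k = 30, so their lane numbers differ by 30 mod 11 = 8.
gcd(30, 11) = 1, so the sample visits 11/1 = 11 distinct residues mod 11.
Start 1 is lane 1; the lanes hit are 1, 2, 3, 4, 5, 6, 7, 8, 9, 10, 11.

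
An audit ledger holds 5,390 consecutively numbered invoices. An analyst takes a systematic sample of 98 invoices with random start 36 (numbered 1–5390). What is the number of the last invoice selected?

5371

k = 5390/98 = 55
98th selection = r + (98−1)·k = 36 + 97×55 = 36 + 5335 = 5371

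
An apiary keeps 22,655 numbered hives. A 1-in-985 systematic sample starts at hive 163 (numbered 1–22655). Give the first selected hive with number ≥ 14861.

14938

k = 985
Steps past start: ⌈(14861 − 163)/985⌉ = ⌈14698/985⌉ = 15
Selected hive: 163 + 15×985 = 14938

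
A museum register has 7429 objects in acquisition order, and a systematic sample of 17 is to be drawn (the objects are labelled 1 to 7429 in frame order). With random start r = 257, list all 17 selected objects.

k = N/n = 7429/17 = 437
object 1: 257
object 2: 257 + 437 = 694
object 3: 694 + 437 = 1131
object 4: 1131 + 437 = 1568
object 5: 1568 + 437 = 2005
object 6: 2005 + 437 = 2442
object 7: 2442 + 437 = 2879
object 8: 2879 + 437 = 3316
object 9: 3316 + 437 = 3753
object 10: 3753 + 437 = 4190
object 11: 4190 + 437 = 4627
object 12: 4627 + 437 = 5064
object 13: 5064 + 437 = 5501
object 14: 5501 + 437 = 5938
object 15: 5938 + 437 = 6375
object 16: 6375 + 437 = 6812
object 17: 6812 + 437 = 7249

257, 694, 1131, 1568, 2005, 2442, 2879, 3316, 3753, 4190, 4627, 5064, 5501, 5938, 6375, 6812, 7249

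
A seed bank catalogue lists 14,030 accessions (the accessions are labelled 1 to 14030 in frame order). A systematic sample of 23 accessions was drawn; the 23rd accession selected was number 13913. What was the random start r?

493

k = 14030/23 = 610
r = 13913 − (23−1)×610 = 13913 − 13420 = 493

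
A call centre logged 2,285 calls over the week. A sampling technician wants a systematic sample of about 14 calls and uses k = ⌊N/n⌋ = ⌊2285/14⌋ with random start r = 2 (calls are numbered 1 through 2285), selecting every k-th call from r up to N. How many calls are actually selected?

k = ⌊2285/14⌋ = 163
Achieved size = ⌊(2285 − 2)/163⌋ + 1 = ⌊2283/163⌋ + 1 = 14 + 1 = 15
(last selection: 2 + 14×163 = 2284 ≤ 2285; next would be 2447 > 2285)

15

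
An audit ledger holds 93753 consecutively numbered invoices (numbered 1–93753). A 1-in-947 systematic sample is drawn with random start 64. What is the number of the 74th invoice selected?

69195

k = 947
74th selection = r + (74−1)·k = 64 + 73×947 = 64 + 69131 = 69195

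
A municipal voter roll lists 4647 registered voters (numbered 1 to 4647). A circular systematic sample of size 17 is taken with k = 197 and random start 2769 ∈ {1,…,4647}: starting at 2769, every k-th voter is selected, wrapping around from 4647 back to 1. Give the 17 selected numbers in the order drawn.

2769, 2966, 3163, 3360, 3557, 3754, 3951, 4148, 4345, 4542, 92, 289, 486, 683, 880, 1077, 1274

Selection 1: 2769
Selection 2: 2769 + 197 = 2966
Selection 3: 2966 + 197 = 3163
Selection 4: 3163 + 197 = 3360
Selection 5: 3360 + 197 = 3557
Selection 6: 3557 + 197 = 3754
Selection 7: 3754 + 197 = 3951
Selection 8: 3951 + 197 = 4148
Selection 9: 4148 + 197 = 4345
Selection 10: 4345 + 197 = 4542
Selection 11: 4542 + 197 = 4739 → 4739 − 4647 = 92
Selection 12: 92 + 197 = 289
Selection 13: 289 + 197 = 486
Selection 14: 486 + 197 = 683
Selection 15: 683 + 197 = 880
Selection 16: 880 + 197 = 1077
Selection 17: 1077 + 197 = 1274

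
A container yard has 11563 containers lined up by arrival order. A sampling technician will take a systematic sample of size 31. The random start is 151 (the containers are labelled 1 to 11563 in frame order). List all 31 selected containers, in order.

k = N/n = 11563/31 = 373
container 1: 151
container 2: 151 + 373 = 524
container 3: 524 + 373 = 897
container 4: 897 + 373 = 1270
container 5: 1270 + 373 = 1643
container 6: 1643 + 373 = 2016
container 7: 2016 + 373 = 2389
container 8: 2389 + 373 = 2762
container 9: 2762 + 373 = 3135
container 10: 3135 + 373 = 3508
container 11: 3508 + 373 = 3881
container 12: 3881 + 373 = 4254
container 13: 4254 + 373 = 4627
container 14: 4627 + 373 = 5000
container 15: 5000 + 373 = 5373
container 16: 5373 + 373 = 5746
container 17: 5746 + 373 = 6119
container 18: 6119 + 373 = 6492
container 19: 6492 + 373 = 6865
container 20: 6865 + 373 = 7238
container 21: 7238 + 373 = 7611
container 22: 7611 + 373 = 7984
container 23: 7984 + 373 = 8357
container 24: 8357 + 373 = 8730
container 25: 8730 + 373 = 9103
container 26: 9103 + 373 = 9476
container 27: 9476 + 373 = 9849
container 28: 9849 + 373 = 10222
container 29: 10222 + 373 = 10595
container 30: 10595 + 373 = 10968
container 31: 10968 + 373 = 11341

151, 524, 897, 1270, 1643, 2016, 2389, 2762, 3135, 3508, 3881, 4254, 4627, 5000, 5373, 5746, 6119, 6492, 6865, 7238, 7611, 7984, 8357, 8730, 9103, 9476, 9849, 10222, 10595, 10968, 11341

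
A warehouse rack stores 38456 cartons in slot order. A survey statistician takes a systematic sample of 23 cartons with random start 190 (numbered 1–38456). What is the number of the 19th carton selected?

30286

k = 38456/23 = 1672
19th selection = r + (19−1)·k = 190 + 18×1672 = 190 + 30096 = 30286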